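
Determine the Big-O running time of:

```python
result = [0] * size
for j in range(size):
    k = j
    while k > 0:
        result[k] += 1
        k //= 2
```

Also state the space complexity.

Time complexity: O(n log n).
Space complexity: O(n).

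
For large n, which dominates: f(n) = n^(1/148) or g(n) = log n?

f(n) = n^(1/148) grows faster: any positive power of n dominates log n.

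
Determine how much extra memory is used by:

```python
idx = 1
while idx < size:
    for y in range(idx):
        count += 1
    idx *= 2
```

Space complexity: O(1).
Only a constant amount of auxiliary storage is used; nothing grows with n.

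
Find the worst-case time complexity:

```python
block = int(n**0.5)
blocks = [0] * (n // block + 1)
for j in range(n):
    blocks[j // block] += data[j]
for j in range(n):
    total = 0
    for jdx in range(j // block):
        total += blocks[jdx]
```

Time complexity: O(n * sqrt(n)).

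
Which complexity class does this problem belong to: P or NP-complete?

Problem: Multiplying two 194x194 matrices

This problem is in P: the schoolbook algorithm runs in O(n^3).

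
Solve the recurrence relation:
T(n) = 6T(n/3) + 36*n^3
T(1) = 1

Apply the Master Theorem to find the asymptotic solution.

a=6, b=3, f(n)=36*n^3. log_3(6) = 1.631 < 3. Case 3: T(n) = O(n^3).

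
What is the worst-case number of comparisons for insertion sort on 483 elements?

Insertion sort on reverse-sorted input: 1 + 2 + ... + (483-1) = 116403 comparisons.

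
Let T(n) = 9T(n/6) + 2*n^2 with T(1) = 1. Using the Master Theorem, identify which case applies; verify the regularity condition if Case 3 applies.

a=9, b=6, f(n)=2*n^2.
log_6(9) = 1.226 < 2.
f(n) = Omega(n^(1.226+epsilon)) for some epsilon > 0, so Case 3 is the candidate.
Regularity: a*f(n/b) = 9*2*(n/6)^2 = (9/36)*2*n^2 <= c*f(n) with c = 9/36 < 1. Satisfied.
Case 3: T(n) = Theta(n^2).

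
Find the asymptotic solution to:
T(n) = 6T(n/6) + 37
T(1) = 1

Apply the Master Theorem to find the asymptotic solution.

a=6, b=6, f(n)=37. log_6(6) = 1. Case 1 of Master Theorem: T(n) = O(n^1).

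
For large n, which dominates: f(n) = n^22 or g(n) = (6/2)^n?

g(n) = (6/2)^n grows faster: (6/2)^n is exponential with base 6/2 > 1, dominating every polynomial.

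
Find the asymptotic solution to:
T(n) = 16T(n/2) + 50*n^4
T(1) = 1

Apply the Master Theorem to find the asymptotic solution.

a=16, b=2, f(n)=50*n^4. log_2(16) = 4. Case 2: T(n) = O(n^4 log n).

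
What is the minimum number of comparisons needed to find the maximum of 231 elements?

Finding the maximum requires 230 comparisons. Each comparison eliminates exactly one candidate. With 231 candidates, we need 230 eliminations.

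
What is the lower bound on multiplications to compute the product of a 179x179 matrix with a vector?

A 179x179 matrix-vector product has 179 inner products of length 179. Output depends on all 179^2 = 32041 matrix entries. At least 32041 multiplications needed.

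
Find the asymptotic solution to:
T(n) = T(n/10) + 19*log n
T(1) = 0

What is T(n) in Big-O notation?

Each of the log_10(n) levels adds O(log n). T(n) = O(log^2 n).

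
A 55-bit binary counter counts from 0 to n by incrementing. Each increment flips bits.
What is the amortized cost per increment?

Bit i flips every 2^i increments. Total flips over n increments: sum_{i=0}^{55} n/2^i < 2n. Amortized cost: 2n/n = O(1).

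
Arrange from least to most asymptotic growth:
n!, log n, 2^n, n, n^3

Ordered by growth rate: log n < n < n^3 < 2^n < n!.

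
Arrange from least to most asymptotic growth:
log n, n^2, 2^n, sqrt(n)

Ordered by growth rate: log n < sqrt(n) < n^2 < 2^n.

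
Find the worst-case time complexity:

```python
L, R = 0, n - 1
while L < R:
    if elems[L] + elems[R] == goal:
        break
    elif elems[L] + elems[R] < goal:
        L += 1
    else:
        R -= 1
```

Time complexity: O(n).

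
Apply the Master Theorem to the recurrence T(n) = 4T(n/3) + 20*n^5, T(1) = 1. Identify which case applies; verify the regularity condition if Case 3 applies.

a=4, b=3, f(n)=20*n^5.
log_3(4) = 1.262 < 5.
f(n) = Omega(n^(1.262+epsilon)) for some epsilon > 0, so Case 3 is the candidate.
Regularity: a*f(n/b) = 4*20*(n/3)^5 = (4/243)*20*n^5 <= c*f(n) with c = 4/243 < 1. Satisfied.
Case 3: T(n) = Theta(n^5).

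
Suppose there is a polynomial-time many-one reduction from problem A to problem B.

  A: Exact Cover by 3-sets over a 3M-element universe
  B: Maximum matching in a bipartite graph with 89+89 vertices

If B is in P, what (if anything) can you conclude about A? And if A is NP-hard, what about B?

A poly-time reduction A <=_p B means any A-instance can be transformed to a B-instance in poly time.
If B is in P: compose the reduction with B's poly-time algorithm to solve A in poly time, so A is in P.
If A is NP-hard: every NP problem reduces to A, which reduces to B; composing reductions, every NP problem reduces to B, so B is NP-hard.
(Here in fact A is NP-complete and B is in P, so no such reduction is known -- its existence would imply P = NP; the analysis concerns only what the assumed reduction would or would not let you conclude.)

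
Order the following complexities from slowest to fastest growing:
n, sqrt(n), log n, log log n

Ordered by growth rate: log log n < log n < sqrt(n) < n.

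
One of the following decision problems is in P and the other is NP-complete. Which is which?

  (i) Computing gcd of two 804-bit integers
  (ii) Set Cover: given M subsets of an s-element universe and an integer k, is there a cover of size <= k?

(i) is P: the Euclidean algorithm runs in polynomial time in the bit-length.
(ii) is NP-complete: one of Karp's 21 NP-complete problems (with k part of the input).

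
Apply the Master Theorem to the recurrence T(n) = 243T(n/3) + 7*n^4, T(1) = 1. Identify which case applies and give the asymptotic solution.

a=243, b=3, f(n)=7*n^4.
log_3(243) = 5 > 4.
Since f(n) = O(n^4) is polynomially smaller than n^5, Case 1 applies.
T(n) = Theta(n^5).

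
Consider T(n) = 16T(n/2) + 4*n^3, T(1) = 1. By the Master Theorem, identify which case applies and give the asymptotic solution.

a=16, b=2, f(n)=4*n^3.
log_2(16) = 4 > 3.
Since f(n) = O(n^3) is polynomially smaller than n^4, Case 1 applies.
T(n) = Theta(n^4).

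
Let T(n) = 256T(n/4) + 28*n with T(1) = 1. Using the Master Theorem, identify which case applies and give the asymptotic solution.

a=256, b=4, f(n)=28*n.
log_4(256) = 4 > 1.
Since f(n) = O(n^1) is polynomially smaller than n^4, Case 1 applies.
T(n) = Theta(n^4).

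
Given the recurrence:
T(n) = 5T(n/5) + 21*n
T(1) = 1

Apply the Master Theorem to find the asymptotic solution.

a=5, b=5, f(n)=21*n. log_5(5) = 1. Case 2: T(n) = O(n log n).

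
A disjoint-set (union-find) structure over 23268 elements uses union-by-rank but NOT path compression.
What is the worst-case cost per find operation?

Union-by-rank alone keeps every tree's height <= log_2(23268) ~= 14.5. Each find traverses from a node to its root, costing O(height) = O(log n). Without path compression this bound is tight.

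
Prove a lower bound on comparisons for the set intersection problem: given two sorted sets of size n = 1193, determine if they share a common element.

For two sorted arrays of size n = 1193, any correct algorithm must examine Omega(n) elements. If fewer are examined, an adversary places a common element in an unexamined gap. A merge-based scan achieves O(n), so the bound is tight.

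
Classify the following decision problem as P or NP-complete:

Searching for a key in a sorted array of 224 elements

This problem is in P: binary search runs in O(log n).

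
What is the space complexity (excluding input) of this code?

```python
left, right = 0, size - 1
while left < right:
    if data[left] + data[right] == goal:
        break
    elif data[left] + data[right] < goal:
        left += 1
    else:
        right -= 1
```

Space complexity: O(1).
Only a constant amount of auxiliary storage is used; nothing grows with n.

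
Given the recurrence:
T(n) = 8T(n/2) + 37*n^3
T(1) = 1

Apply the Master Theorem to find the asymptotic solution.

a=8, b=2, f(n)=37*n^3. log_2(8) = 3. Case 2: T(n) = O(n^3 log n).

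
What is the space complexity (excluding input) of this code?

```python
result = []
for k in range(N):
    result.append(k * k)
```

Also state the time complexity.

Space complexity: O(n).
Auxiliary storage grows linearly with the input size n in the worst case.
Time complexity: O(n).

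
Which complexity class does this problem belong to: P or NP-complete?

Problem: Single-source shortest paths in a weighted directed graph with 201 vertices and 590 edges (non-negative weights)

This problem is in P: Dijkstra's algorithm runs in O((V+E) log V).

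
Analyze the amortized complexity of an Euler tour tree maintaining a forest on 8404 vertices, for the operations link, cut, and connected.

An Euler tour tree stores each tree's Euler tour as a balanced BST keyed by tour position. On 8404 vertices: link concatenates two tours via O(1) splits/joins of size <= 2*8404 (O(log n)); cut splits the tour at the two occurrences of the edge (O(log n)); connected compares BST roots (O(log n) to find the root). All O(log n) amortized.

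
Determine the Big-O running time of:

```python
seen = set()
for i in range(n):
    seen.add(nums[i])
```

Time complexity: O(n).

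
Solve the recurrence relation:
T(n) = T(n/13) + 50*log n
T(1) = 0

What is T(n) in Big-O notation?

Each of the log_13(n) levels adds O(log n). T(n) = O(log^2 n).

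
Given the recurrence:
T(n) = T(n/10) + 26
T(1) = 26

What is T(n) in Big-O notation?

Each step divides n by 10 and adds 26. After log_10(n) steps, T(n) = O(log n).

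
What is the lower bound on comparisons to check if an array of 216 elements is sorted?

To verify 216 elements are sorted, we must compare each consecutive pair. Skipping any pair allows an adversary to swap them. Therefore 215 comparisons are necessary and sufficient.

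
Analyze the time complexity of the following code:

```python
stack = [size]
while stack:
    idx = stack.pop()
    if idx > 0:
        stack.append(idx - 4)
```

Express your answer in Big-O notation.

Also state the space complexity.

Time complexity: O(n).
Space complexity: O(1).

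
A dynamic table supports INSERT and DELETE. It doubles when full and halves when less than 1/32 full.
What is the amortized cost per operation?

Using potential function Phi = |2*num_items - table_size| when load > 1/2, and Phi = table_size/2 - num_items otherwise. The gap of 1/32 vs 1/2 for shrinking prevents thrashing. Both insert and delete have O(1) amortized cost.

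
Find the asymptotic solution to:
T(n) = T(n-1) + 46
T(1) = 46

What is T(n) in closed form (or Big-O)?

Unrolling: T(n) = T(n-1) + 46 = T(n-2) + 2*46 = ... = T(1) + (n-1)*46 = 46 + (n-1)*46 = 46n.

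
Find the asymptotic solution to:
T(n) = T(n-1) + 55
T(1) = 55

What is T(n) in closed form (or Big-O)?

Unrolling: T(n) = T(n-1) + 55 = T(n-2) + 2*55 = ... = T(1) + (n-1)*55 = 55 + (n-1)*55 = 55n.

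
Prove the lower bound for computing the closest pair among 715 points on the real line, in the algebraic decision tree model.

Reduction from element distinctness: given 715 reals, the closest-pair distance is 0 iff two are equal. Element distinctness has an Omega(n log n) lower bound in the algebraic decision tree model (Ben-Or). Therefore closest pair on a line also requires Omega(n log n). Sorting then a linear scan achieves this.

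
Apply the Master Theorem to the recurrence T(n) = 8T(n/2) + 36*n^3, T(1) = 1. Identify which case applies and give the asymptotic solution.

a=8, b=2, f(n)=36*n^3.
log_2(8) = 3, so n^(log_b(a)) = n^3.
f(n) = Theta(n^3), so Case 2 applies.
T(n) = Theta(n^3 log n).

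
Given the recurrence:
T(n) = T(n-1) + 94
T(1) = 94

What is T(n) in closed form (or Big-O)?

Unrolling: T(n) = T(n-1) + 94 = T(n-2) + 2*94 = ... = T(1) + (n-1)*94 = 94 + (n-1)*94 = 94n.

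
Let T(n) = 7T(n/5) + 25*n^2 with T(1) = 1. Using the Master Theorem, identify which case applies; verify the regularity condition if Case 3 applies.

a=7, b=5, f(n)=25*n^2.
log_5(7) = 1.209 < 2.
f(n) = Omega(n^(1.209+epsilon)) for some epsilon > 0, so Case 3 is the candidate.
Regularity: a*f(n/b) = 7*25*(n/5)^2 = (7/25)*25*n^2 <= c*f(n) with c = 7/25 < 1. Satisfied.
Case 3: T(n) = Theta(n^2).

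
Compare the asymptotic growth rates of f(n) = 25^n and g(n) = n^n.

g(n) = n^n grows faster: n^n / 25^n = (n/25)^n -> infinity once n > 25.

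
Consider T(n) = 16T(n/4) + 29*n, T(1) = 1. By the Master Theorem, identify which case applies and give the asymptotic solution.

a=16, b=4, f(n)=29*n.
log_4(16) = 2 > 1.
Since f(n) = O(n^1) is polynomially smaller than n^2, Case 1 applies.
T(n) = Theta(n^2).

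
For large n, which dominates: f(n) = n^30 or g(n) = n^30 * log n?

g(n) = n^30 * log n grows faster: extra log n factor -> infinity.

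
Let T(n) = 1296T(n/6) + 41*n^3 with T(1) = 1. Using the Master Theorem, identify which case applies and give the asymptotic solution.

a=1296, b=6, f(n)=41*n^3.
log_6(1296) = 4 > 3.
Since f(n) = O(n^3) is polynomially smaller than n^4, Case 1 applies.
T(n) = Theta(n^4).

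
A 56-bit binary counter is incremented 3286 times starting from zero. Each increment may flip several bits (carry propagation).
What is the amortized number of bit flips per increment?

Bit i flips on every 2^i-th increment, so over 3286 increments bit i flips floor(3286/2^i) times. Summing over i: total flips < 2 * 3286. Amortized: < 2 = O(1) per increment.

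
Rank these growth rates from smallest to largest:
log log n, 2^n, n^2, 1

Ordered by growth rate: 1 < log log n < n^2 < 2^n.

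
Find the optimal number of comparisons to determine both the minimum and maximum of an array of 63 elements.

Naive approach: 124 comparisons (62 for max + 62 for min).
Optimal: Compare elements in pairs first (floor(n/2) = 31 comparisons), then find max among winners and min among losers (31 comparisons each).
Total: ceil(3n/2) - 2 = 93 comparisons. An adversary argument shows this is also a lower bound.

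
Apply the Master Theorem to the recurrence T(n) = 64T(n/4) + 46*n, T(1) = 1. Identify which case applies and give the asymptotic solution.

a=64, b=4, f(n)=46*n.
log_4(64) = 3 > 1.
Since f(n) = O(n^1) is polynomially smaller than n^3, Case 1 applies.
T(n) = Theta(n^3).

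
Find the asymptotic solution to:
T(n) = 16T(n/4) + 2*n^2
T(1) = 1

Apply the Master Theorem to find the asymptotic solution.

a=16, b=4, f(n)=2*n^2. log_4(16) = 2. Case 2: T(n) = O(n^2 log n).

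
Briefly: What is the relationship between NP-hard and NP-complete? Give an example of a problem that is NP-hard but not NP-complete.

NP-hard: at least as hard as any NP problem (but need not be in NP). NP-complete = NP-hard intersection NP. The Halting Problem is NP-hard but undecidable (not in NP). The optimization version of TSP is NP-hard but not a decision problem.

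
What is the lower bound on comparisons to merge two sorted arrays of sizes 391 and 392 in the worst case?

Adversary: with |391 - 392| <= 1 the inputs can be fully interleaved so that every adjacent pair in the merged output comes from different arrays. Then each of the 782 adjacent pairs must be directly compared, or the algorithm cannot determine their relative order. Standard merge meets this bound.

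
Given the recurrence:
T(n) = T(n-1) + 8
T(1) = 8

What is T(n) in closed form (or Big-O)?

Unrolling: T(n) = T(n-1) + 8 = T(n-2) + 2*8 = ... = T(1) + (n-1)*8 = 8 + (n-1)*8 = 8n.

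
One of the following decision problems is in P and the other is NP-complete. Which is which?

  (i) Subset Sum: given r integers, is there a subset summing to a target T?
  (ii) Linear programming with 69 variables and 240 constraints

(i) is NP-complete: one of Karp's 21 NP-complete problems.
(ii) is P: the ellipsoid and interior-point methods run in polynomial time.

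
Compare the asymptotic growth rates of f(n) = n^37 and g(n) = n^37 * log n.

g(n) = n^37 * log n grows faster: extra log n factor -> infinity.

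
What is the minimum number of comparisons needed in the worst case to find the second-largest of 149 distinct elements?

Lower bound: finding the max needs 149-1 comparisons. By the adversary weight-doubling argument, the max must personally win >= ceil(log_2(149)) = 8 comparisons; the 2nd-largest is among those 8 losers, needing 8-1 more comparisons. Total >= 149-1 + 8-1 = 155. A balanced knockout tournament achieves this.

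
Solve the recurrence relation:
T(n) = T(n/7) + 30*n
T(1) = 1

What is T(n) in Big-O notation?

Geometric series: 30*n*(1 + 1/7 + 1/7^2 + ...) = O(n). T(n) = O(n).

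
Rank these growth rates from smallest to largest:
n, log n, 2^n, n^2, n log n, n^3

Ordered by growth rate: log n < n < n log n < n^2 < n^3 < 2^n.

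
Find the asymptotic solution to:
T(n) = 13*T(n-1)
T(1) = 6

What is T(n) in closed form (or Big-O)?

Each step multiplies by 13. T(n) = T(1)*13^(n-1) = 6*13^(n-1).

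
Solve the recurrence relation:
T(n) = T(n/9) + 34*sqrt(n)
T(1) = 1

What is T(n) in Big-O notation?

Each level contributes sqrt(n/9^k). Geometric series with ratio 1/sqrt(9) < 1 sums to O(sqrt(n)).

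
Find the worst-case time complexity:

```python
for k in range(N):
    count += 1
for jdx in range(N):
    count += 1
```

Time complexity: O(n).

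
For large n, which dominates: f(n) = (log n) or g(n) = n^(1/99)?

g(n) = n^(1/99) grows faster: any positive power of n dominates any polylog.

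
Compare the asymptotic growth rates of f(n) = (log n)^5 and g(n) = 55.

f(n) = (log n)^5 grows faster: any unbounded function dominates a constant.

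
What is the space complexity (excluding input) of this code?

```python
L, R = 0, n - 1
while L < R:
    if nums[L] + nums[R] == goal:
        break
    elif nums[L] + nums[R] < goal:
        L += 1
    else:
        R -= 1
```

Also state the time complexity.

Space complexity: O(1).
Only a constant amount of auxiliary storage is used; nothing grows with n.
Time complexity: O(n).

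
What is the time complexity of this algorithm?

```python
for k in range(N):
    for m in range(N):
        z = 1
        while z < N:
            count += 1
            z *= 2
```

Time complexity: O(n^2 log n).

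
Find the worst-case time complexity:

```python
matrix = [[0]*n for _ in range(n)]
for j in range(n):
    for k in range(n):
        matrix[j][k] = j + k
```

Time complexity: O(n^2).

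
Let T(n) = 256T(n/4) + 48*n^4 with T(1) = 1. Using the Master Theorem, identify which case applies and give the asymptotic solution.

a=256, b=4, f(n)=48*n^4.
log_4(256) = 4, so n^(log_b(a)) = n^4.
f(n) = Theta(n^4), so Case 2 applies.
T(n) = Theta(n^4 log n).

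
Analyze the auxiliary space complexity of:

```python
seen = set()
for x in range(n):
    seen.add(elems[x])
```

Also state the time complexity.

Space complexity: O(n).
Auxiliary storage grows linearly with the input size n in the worst case.
Time complexity: O(n).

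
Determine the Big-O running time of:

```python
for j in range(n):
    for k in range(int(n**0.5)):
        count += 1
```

Time complexity: O(n * sqrt(n)).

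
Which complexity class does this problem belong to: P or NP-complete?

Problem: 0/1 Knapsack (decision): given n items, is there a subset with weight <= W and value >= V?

This problem is NP-complete: reduces from Subset Sum.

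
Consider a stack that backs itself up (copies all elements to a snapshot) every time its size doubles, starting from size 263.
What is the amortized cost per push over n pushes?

Backups occur at sizes 263, 526, 1052, ..., copying 263 + 526 + 1052 + ... <= 2n elements total (geometric series). Spread over n pushes, the amortized backup cost is O(1) per push.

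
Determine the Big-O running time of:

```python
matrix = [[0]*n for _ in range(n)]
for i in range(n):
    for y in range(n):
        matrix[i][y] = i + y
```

Time complexity: O(n^2).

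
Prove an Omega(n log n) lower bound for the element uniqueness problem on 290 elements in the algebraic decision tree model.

In the algebraic decision tree model, element uniqueness on 290 elements is equivalent to determining which cell of an arrangement of C(290,2) = 41905 hyperplanes x_i = x_j contains the input point. Ben-Or's theorem shows this requires Omega(n log n).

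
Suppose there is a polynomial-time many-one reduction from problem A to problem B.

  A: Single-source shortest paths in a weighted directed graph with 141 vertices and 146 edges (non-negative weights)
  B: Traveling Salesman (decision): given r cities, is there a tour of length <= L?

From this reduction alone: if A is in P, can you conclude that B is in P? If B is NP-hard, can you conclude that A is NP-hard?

A poly-time reduction A <=_p B transfers tractability DOWN (B easy => A easy) and hardness UP (A hard => B hard), not the reverse.
From A in P, the reduction alone does NOT give B in P: any problem in P trivially reduces to SAT, yet SAT is not known to be in P.
From B NP-hard, the reduction alone does NOT give A NP-hard: again, easy problems reduce to hard ones.
(Here in fact A is P and B is NP-complete.)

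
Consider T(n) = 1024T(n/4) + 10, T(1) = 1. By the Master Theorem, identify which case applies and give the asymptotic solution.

a=1024, b=4, f(n)=10.
log_4(1024) = 5 > 0.
Since f(n) = O(n^0) is polynomially smaller than n^5, Case 1 applies.
T(n) = Theta(n^5).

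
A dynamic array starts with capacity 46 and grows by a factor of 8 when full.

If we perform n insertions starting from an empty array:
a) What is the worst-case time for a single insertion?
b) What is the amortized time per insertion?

(a) Worst-case single insertion: O(n) -- when the array is full at capacity c, the resize copies all c elements, and c can be Theta(n).
(b) Resizes happen at sizes 46, 368, 2944, ... Total copy cost for n insertions: 46 + 368 + ... = O(n) (geometric series with ratio 1/8). Amortized cost per insertion: O(n)/n = O(1).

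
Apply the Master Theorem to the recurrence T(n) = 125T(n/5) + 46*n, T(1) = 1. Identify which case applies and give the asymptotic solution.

a=125, b=5, f(n)=46*n.
log_5(125) = 3 > 1.
Since f(n) = O(n^1) is polynomially smaller than n^3, Case 1 applies.
T(n) = Theta(n^3).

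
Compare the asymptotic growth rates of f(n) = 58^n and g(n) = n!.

g(n) = n! grows faster: n!/58^n -> infinity by Stirling.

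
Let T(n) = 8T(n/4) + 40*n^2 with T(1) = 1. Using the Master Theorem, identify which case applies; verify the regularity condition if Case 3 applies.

a=8, b=4, f(n)=40*n^2.
log_4(8) = 1.5 < 2.
f(n) = Omega(n^(1.5+epsilon)) for some epsilon > 0, so Case 3 is the candidate.
Regularity: a*f(n/b) = 8*40*(n/4)^2 = (8/16)*40*n^2 <= c*f(n) with c = 8/16 < 1. Satisfied.
Case 3: T(n) = Theta(n^2).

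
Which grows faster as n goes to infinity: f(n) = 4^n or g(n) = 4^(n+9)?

f(n) = 4^n and g(n) = 4^(n+9) are Theta of each other: 4^(n+9) = 4^9 * 4^n = Theta(4^n).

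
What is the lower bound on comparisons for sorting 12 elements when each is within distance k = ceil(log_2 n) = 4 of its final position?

Partition the 12 positions into floor(n/k) blocks of k = 4 consecutive positions; any permutation within a block keeps every element within k of its final position, so there are at least (k!)^(n/k) distinguishable inputs. Lower bound: log_2((k!)^(n/k)) = (n/k) * log_2(k!) = Theta(n log k); with k = ceil(log_2 n), this is Omega(n log log n).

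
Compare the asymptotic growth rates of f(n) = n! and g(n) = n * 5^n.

f(n) = n! grows faster: by Stirling n! ~ (n/e)^n sqrt(2*pi*n); (n/e)^n eventually dominates n * 5^n.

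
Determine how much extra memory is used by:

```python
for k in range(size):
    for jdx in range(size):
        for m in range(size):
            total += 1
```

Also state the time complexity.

Space complexity: O(1).
Only a constant amount of auxiliary storage is used; nothing grows with n.
Time complexity: O(n^3).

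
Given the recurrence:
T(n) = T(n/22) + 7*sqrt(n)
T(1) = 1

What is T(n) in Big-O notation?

Each level contributes sqrt(n/22^k). Geometric series with ratio 1/sqrt(22) < 1 sums to O(sqrt(n)).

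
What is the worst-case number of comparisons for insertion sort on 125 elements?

Insertion sort on reverse-sorted input: 1 + 2 + ... + (125-1) = 7750 comparisons.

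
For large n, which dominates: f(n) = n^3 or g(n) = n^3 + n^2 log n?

f(n) = n^3 and g(n) = n^3 + n^2 log n are Theta of each other: the lower-order n^2 log n term is o(n^3); both are Theta(n^3).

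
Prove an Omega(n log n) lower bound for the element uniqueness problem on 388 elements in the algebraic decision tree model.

In the algebraic decision tree model, element uniqueness on 388 elements is equivalent to determining which cell of an arrangement of C(388,2) = 75078 hyperplanes x_i = x_j contains the input point. Ben-Or's theorem shows this requires Omega(n log n).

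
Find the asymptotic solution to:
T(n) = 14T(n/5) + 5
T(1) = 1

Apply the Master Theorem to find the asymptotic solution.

a=14, b=5, f(n)=5. log_5(14) = 1.64. Case 1 of Master Theorem: T(n) = O(n^1.64).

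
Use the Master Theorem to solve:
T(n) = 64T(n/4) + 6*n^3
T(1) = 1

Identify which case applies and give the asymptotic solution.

a=64, b=4, f(n)=6*n^3.
log_4(64) = 3, so n^(log_b(a)) = n^3.
f(n) = Theta(n^3), so Case 2 applies.
T(n) = Theta(n^3 log n).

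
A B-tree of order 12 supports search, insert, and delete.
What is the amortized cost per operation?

B-tree of order 12 has height O(log_12 n). Each operation traverses the tree height. Splits during insert and merges during delete are O(1) each and occur at most once per level. Total cost per operation: O(log_12 n).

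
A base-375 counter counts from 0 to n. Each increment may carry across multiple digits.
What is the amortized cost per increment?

Digit at position i changes every 375^i increments. Total digit changes over n increments: n * 375/(375-1) = O(n). Amortized: O(1).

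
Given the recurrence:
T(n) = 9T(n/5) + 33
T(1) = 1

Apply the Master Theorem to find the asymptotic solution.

a=9, b=5, f(n)=33. log_5(9) = 1.365. Case 1 of Master Theorem: T(n) = O(n^1.365).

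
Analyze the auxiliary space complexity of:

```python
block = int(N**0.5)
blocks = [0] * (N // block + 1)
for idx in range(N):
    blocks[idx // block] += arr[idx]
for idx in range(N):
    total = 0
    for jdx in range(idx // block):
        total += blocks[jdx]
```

Space complexity: O(sqrt(n)).
Storage scales with sqrt(n).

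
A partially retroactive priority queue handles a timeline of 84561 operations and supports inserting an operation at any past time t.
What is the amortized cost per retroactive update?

Partially retroactive priority queues (Demaine-Iacono-Langerman) allow updates at past times with queries only at the present. With a balanced BST over the m = 84561 timeline events tracking bridges, each retroactive insert or delete is O(log m) amortized.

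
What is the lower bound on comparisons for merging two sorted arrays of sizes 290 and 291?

Adversary argument: with sizes 290 and 291 (differing by at most 1), interleave the two arrays so that every consecutive pair in the output comes from different inputs. Then each of the 580 adjacent output pairs must be directly compared, or the algorithm cannot determine their relative order. So 580 comparisons are necessary; standard merge achieves this.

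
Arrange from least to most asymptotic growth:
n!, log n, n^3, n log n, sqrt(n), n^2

Ordered by growth rate: log n < sqrt(n) < n log n < n^2 < n^3 < n!.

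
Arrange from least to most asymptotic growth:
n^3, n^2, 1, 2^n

Ordered by growth rate: 1 < n^2 < n^3 < 2^n.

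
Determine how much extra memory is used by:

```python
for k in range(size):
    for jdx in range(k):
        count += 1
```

Space complexity: O(1).
Only a constant amount of auxiliary storage is used; nothing grows with n.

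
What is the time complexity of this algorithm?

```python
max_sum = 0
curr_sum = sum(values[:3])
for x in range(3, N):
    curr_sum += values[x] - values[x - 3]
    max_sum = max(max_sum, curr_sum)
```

Time complexity: O(n).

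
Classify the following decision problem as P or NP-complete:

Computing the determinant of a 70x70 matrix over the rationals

This problem is in P: Gaussian elimination runs in O(n^3).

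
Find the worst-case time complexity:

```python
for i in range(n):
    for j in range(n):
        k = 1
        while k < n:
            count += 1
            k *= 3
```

Time complexity: O(n^2 log n).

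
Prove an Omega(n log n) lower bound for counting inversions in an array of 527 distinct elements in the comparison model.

Decision-tree argument: at any leaf, the comparisons made (with transitivity) must totally order all 527 elements -- otherwise some pair (i,j) is unordered, and an adversary can present two inputs agreeing on every comparison made but with that pair flipped, changing the inversion count by 1, so the leaf's output is wrong on one of them. Hence the tree has >= 527! leaves and height >= log_2(527!) = Omega(n log n). Modified merge sort achieves O(n log n).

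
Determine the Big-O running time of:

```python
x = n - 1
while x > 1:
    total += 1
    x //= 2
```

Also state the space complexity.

Time complexity: O(log n).
Space complexity: O(1).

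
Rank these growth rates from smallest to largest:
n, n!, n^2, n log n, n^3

Ordered by growth rate: n < n log n < n^2 < n^3 < n!.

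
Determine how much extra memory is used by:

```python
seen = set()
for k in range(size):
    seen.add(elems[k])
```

Space complexity: O(n).
Auxiliary storage grows linearly with the input size n in the worst case.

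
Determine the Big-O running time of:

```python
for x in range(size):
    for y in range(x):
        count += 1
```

Time complexity: O(n^2).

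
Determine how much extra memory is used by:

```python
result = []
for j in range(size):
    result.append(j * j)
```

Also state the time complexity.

Space complexity: O(n).
Auxiliary storage grows linearly with the input size n in the worst case.
Time complexity: O(n).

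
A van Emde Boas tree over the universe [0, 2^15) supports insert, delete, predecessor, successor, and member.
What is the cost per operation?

vEB recursively partitions [0, 32768) into sqrt(u) clusters of size sqrt(u). Each operation recurses into either one cluster or the summary, never both: T(u) = T(sqrt(u)) + O(1) => T(u) = O(log log u) = O(log 15). This is worst-case, not just amortized.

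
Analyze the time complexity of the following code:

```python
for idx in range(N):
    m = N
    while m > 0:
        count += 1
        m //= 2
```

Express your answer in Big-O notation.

Time complexity: O(n log n).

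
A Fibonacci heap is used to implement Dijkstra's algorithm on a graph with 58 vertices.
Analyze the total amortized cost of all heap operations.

Dijkstra performs 58 insert, 58 extract-min, and at most E decrease-key operations. With Fibonacci heap: insert O(1) amortized, extract-min O(log n) amortized, decrease-key O(1) amortized. Total with n = 58: O(n * 1 + n * log n + E * 1) = O(n log n + E).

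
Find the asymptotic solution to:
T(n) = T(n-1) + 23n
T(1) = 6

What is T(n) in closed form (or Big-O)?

Unrolling: T(n) = 6 + 23*(2 + 3 + ... + n) = 6 + 23*(n(n+1)/2 - 1) = O(n^2).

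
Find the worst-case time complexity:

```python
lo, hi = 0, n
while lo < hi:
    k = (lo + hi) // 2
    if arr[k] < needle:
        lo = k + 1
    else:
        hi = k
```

Time complexity: O(log n).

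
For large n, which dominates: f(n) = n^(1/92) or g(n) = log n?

f(n) = n^(1/92) grows faster: any positive power of n dominates log n.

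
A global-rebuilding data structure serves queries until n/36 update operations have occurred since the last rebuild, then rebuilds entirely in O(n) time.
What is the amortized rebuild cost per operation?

The O(n) rebuild is triggered by n/36 operations, so each contributes O(n)/(n/36) = O(36) = O(1) to the rebuild cost.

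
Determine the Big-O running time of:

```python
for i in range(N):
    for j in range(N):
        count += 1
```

Time complexity: O(n^2).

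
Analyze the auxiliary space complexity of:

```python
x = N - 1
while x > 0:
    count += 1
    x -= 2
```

Space complexity: O(1).
Only a constant amount of auxiliary storage is used; nothing grows with n.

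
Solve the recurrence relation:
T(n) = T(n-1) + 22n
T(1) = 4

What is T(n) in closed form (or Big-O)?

Unrolling: T(n) = 4 + 22*(2 + 3 + ... + n) = 4 + 22*(n(n+1)/2 - 1) = O(n^2).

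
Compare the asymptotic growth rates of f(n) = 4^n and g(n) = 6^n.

g(n) = 6^n grows faster: (6/4)^n -> infinity since 6/4 > 1.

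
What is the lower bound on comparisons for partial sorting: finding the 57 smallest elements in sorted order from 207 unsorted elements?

Finding 57 smallest of 207 in sorted order: Omega(207) to identify the 57 smallest, plus Omega(57 log 57) to sort them. Total: Omega(n + k log k).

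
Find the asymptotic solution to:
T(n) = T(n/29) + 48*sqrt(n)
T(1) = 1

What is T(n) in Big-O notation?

Each level contributes sqrt(n/29^k). Geometric series with ratio 1/sqrt(29) < 1 sums to O(sqrt(n)).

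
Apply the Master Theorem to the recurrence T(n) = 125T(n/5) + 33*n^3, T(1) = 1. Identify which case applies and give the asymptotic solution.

a=125, b=5, f(n)=33*n^3.
log_5(125) = 3, so n^(log_b(a)) = n^3.
f(n) = Theta(n^3), so Case 2 applies.
T(n) = Theta(n^3 log n).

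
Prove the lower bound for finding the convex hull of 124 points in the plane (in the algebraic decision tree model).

Reduction from sorting: given 124 numbers x_1,...,x_{124}, map x_i to the point (x_i, x_i^2) on the parabola y = x^2. All points are on the convex hull, and walking the hull gives them in sorted x-order. Since sorting requires Omega(n log n), so does planar convex hull.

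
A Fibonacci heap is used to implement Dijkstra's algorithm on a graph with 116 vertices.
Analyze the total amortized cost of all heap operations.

Dijkstra performs 116 insert, 116 extract-min, and at most E decrease-key operations. With Fibonacci heap: insert O(1) amortized, extract-min O(log n) amortized, decrease-key O(1) amortized. Total with n = 116: O(n * 1 + n * log n + E * 1) = O(n log n + E).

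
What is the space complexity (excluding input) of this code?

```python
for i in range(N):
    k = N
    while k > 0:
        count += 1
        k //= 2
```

Space complexity: O(1).
Only a constant amount of auxiliary storage is used; nothing grows with n.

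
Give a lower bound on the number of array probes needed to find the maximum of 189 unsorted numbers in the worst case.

Adversary: any unprobed cell could hold a value larger than everything seen so far. If fewer than 189 cells are probed, the adversary places the max in an unprobed cell. So all 189 cells must be examined; together with 189-1 comparisons this is tight.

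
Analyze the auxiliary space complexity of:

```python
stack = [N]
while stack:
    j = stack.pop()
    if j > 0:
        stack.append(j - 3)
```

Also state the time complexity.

Space complexity: O(1).
Only a constant amount of auxiliary storage is used; nothing grows with n.
Time complexity: O(n).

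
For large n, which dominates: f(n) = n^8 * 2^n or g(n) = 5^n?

g(n) = 5^n grows faster: 5^n / (n^8 2^n) = (5/2)^n / n^8 -> infinity since 5/2 > 1.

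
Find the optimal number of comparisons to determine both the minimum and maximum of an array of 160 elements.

Naive approach: 318 comparisons (159 for max + 159 for min).
Optimal: Compare elements in pairs first (floor(n/2) = 80 comparisons), then find max among winners and min among losers (79 comparisons each).
Total: ceil(3n/2) - 2 = 238 comparisons. An adversary argument shows this is also a lower bound.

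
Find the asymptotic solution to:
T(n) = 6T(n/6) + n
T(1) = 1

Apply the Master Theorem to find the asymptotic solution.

a=6, b=6, f(n)=n. log_6(6) = 1. Case 2: T(n) = O(n log n).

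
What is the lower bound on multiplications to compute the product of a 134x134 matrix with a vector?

A 134x134 matrix-vector product has 134 inner products of length 134. Output depends on all 134^2 = 17956 matrix entries. At least 17956 multiplications needed.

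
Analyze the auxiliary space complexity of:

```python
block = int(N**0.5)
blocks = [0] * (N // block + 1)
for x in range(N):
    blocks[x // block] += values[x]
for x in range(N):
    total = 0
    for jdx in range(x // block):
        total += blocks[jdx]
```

Space complexity: O(sqrt(n)).
Storage scales with sqrt(n).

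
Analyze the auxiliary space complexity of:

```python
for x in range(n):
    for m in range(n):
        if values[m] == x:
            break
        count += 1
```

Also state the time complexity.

Space complexity: O(1).
Only a constant amount of auxiliary storage is used; nothing grows with n.
Time complexity: O(n^2).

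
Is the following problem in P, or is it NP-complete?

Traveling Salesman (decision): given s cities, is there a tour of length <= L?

This problem is NP-complete: reduces from Hamiltonian Cycle.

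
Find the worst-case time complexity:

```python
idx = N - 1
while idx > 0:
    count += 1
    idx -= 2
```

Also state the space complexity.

Time complexity: O(n).
Space complexity: O(1).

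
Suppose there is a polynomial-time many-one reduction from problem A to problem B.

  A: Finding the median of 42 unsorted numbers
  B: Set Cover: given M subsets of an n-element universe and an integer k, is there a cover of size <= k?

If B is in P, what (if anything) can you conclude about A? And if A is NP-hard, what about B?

A poly-time reduction A <=_p B means any A-instance can be transformed to a B-instance in poly time.
If B is in P: compose the reduction with B's poly-time algorithm to solve A in poly time, so A is in P.
If A is NP-hard: every NP problem reduces to A, which reduces to B; composing reductions, every NP problem reduces to B, so B is NP-hard.
(Here in fact A is P and B is NP-complete.)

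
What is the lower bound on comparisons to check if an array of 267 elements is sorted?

To verify 267 elements are sorted, we must compare each consecutive pair. Skipping any pair allows an adversary to swap them. Therefore 266 comparisons are necessary and sufficient.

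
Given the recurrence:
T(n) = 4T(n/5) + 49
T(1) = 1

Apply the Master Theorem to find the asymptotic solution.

a=4, b=5, f(n)=49. log_5(4) = 0.8614. Case 1 of Master Theorem: T(n) = O(n^0.8614).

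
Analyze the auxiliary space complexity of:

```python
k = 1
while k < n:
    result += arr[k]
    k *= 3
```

Space complexity: O(1).
Only a constant amount of auxiliary storage is used; nothing grows with n.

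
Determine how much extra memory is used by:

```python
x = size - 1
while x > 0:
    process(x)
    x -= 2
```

Space complexity: O(1).
Only a constant amount of auxiliary storage is used; nothing grows with n.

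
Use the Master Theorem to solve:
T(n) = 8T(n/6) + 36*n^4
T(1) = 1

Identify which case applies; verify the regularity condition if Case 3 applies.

a=8, b=6, f(n)=36*n^4.
log_6(8) = 1.161 < 4.
f(n) = Omega(n^(1.161+epsilon)) for some epsilon > 0, so Case 3 is the candidate.
Regularity: a*f(n/b) = 8*36*(n/6)^4 = (8/1296)*36*n^4 <= c*f(n) with c = 8/1296 < 1. Satisfied.
Case 3: T(n) = Theta(n^4).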